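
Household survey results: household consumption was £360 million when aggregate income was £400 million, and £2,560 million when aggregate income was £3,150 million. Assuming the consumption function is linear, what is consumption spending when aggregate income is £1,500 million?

C = 1240

MPC = (2560 − 360)/(3150 − 400) = 2200/2750 = 0.8
a = 360 − 0.8(400) = 360 − 320 = 40
C = 40 + 0.8(1500) = 40 + 1200 = 1240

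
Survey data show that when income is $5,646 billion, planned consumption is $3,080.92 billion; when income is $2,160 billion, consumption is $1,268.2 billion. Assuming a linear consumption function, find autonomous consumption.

a = 145

MPC = ΔC/ΔY = (3080.92 − 1268.2)/(5646 − 2160) = 1812.72/3486 = 0.52
a = C − MPC·Y = 1268.2 − 0.52(2160) = 1268.2 − 1123.2 = 145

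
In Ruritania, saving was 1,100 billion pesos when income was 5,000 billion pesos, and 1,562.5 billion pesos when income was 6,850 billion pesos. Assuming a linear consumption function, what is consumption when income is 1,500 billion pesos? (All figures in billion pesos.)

C = 1275

MPS = ΔS/ΔY = (1562.5 − 1100)/(6850 − 5000) = 462.5/1850 = 0.25
MPC = 1 − MPS = 0.75
Autonomous saving = 1100 − 0.25(5000) = -150, so a = 150
C = 150 + 0.75(1500) = 150 + 1125 = 1275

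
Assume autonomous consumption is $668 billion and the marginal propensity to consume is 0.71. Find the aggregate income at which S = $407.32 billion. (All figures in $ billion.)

Y = 3708

S = Y − C = -668 + 0.29Y
-668 + 0.29Y = 407.32, so 0.29Y = 1075.32 and Y = 3708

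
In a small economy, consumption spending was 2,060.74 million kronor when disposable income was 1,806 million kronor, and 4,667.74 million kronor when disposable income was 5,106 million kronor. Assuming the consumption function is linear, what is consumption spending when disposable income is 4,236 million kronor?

MPC = (4667.74 − 2060.74)/(5106 − 1806) = 2607/3300 = 0.79
a = 2060.74 − 0.79(1806) = 2060.74 − 1426.74 = 634
C = 634 + 0.79(4236) = 634 + 3346.44 = 3980.44

C = 3980.44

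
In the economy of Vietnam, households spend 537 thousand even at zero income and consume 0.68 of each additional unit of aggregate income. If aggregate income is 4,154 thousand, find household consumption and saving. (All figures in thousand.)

C = 3361.72; S = 792.28

C = 537 + 0.68(4154) = 537 + 2824.72 = 3361.72
S = Y − C = 4154 − 3361.72 = 792.28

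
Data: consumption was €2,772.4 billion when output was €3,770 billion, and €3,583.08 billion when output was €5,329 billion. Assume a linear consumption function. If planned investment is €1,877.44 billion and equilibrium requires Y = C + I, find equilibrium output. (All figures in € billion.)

MPC = (3583.08 − 2772.4)/(5329 − 3770) = 810.68/1559 = 0.52
a = 2772.4 − 0.52(3770) = 812
Equilibrium: Y = 812 + 0.52Y + 1877.44
0.48Y = 2689.44, so Y = 2689.44/0.48 = 5603

Y = 5603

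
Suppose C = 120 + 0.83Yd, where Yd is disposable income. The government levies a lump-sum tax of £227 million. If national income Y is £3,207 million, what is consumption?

Yd = Y − T = 3207 − 227 = 2980
C = 120 + 0.83(2980) = 120 + 2473.4 = 2593.4

C = 2593.4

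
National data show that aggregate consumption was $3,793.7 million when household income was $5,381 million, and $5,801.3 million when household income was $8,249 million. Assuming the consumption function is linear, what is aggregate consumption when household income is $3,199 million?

C = 2266.3

MPC = (5801.3 − 3793.7)/(8249 − 5381) = 2007.6/2868 = 0.7
a = 3793.7 − 0.7(5381) = 3793.7 − 3766.7 = 27
C = 27 + 0.7(3199) = 27 + 2239.3 = 2266.3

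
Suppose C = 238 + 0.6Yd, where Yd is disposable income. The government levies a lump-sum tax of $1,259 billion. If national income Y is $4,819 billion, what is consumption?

Yd = Y − T = 4819 − 1259 = 3560
C = 238 + 0.6(3560) = 238 + 2136 = 2374

C = 2374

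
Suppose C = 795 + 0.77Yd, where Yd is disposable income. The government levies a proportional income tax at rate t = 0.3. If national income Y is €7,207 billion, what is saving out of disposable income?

Yd = (1 − 0.3)(7207) = 0.7(7207) = 5044.9
C = 795 + 0.77(5044.9) = 795 + 3884.573 = 4679.573
S = Yd − C = 5044.9 − 4679.573 = 365.327

S = 365.327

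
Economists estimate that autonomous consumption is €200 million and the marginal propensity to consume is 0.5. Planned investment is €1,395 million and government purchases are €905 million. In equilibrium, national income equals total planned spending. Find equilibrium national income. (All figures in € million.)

Y = C + I + G = 200 + 0.5Y + 1395 + 905
Y − 0.5Y = 2500
0.5Y = 2500, so Y = 2500/0.5 = 5000

Y = 5000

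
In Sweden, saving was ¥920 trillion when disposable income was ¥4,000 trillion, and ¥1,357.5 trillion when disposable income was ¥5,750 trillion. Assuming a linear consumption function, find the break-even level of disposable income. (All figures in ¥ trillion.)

MPS = ΔS/ΔY = (1357.5 − 920)/(5750 − 4000) = 437.5/1750 = 0.25
MPC = 1 − MPS = 0.75
From S(4000) = 920: −a + 0.25(4000) = 920, so a = 1000 − 920 = 80
Break-even (S = 0): Y = a/MPS = 80/0.25 = 320

Y = 320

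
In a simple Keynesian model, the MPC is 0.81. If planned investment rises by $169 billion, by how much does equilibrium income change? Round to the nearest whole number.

ΔY ≈ 889

The multiplier is 1/(1 − MPC) = 1/0.19.
ΔY = 169/0.19 = 889.47 ≈ 889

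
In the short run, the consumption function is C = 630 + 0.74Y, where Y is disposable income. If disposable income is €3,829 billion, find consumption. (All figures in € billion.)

C = 630 + 0.74(3829) = 630 + 2833.46 = 3463.46

C = 3463.46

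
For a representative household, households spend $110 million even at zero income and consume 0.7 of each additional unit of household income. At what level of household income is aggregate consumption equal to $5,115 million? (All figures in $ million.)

110 + 0.7Y = 5115
0.7Y = 5005, so Y = 5005/0.7 = 7150

Y = 7150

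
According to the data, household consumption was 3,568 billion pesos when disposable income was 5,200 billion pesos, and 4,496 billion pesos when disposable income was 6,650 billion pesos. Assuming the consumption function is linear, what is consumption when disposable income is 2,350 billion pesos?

MPC = (4496 − 3568)/(6650 − 5200) = 928/1450 = 0.64
a = 3568 − 0.64(5200) = 3568 − 3328 = 240
C = 240 + 0.64(2350) = 240 + 1504 = 1744

C = 1744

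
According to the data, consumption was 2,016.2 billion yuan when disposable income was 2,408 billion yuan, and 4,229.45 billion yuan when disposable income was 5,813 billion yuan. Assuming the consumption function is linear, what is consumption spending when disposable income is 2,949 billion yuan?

MPC = (4229.45 − 2016.2)/(5813 − 2408) = 2213.25/3405 = 0.65
a = 2016.2 − 0.65(2408) = 2016.2 − 1565.2 = 451
C = 451 + 0.65(2949) = 451 + 1916.85 = 2367.85

C = 2367.85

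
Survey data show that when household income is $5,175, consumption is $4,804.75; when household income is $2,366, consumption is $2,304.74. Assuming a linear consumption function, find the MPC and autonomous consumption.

MPC = 0.89; a = 199

MPC = ΔC/ΔY = (4804.75 − 2304.74)/(5175 − 2366) = 2500.01/2809 = 0.89
a = C − MPC·Y = 2304.74 − 0.89(2366) = 2304.74 − 2105.74 = 199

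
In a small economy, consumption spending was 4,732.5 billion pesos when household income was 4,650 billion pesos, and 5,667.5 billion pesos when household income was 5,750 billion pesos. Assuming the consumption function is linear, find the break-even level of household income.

Y = 5200

MPC = (5667.5 − 4732.5)/(5750 − 4650) = 935/1100 = 0.85
a = 4732.5 − 0.85(4650) = 4732.5 − 3952.5 = 780
Break-even: Y = a/(1−MPC) = 780/0.15 = 5200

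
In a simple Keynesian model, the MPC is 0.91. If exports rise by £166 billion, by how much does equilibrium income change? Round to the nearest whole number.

ΔY ≈ 1844

The multiplier is 1/(1 − MPC) = 1/0.09.
ΔY = 166/0.09 = 1844.44 ≈ 1844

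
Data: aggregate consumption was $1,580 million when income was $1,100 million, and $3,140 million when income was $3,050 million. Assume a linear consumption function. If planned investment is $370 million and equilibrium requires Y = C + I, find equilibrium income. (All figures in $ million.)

MPC = (3140 − 1580)/(3050 − 1100) = 1560/1950 = 0.8
a = 1580 − 0.8(1100) = 700
Equilibrium: Y = 700 + 0.8Y + 370
0.2Y = 1070, so Y = 1070/0.2 = 5350

Y = 5350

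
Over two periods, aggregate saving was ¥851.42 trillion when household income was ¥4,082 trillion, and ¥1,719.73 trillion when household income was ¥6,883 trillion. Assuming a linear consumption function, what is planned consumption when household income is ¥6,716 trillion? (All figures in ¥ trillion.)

MPS = ΔS/ΔY = (1719.73 − 851.42)/(6883 − 4082) = 868.31/2801 = 0.31
MPC = 1 − MPS = 0.69
Autonomous saving = 851.42 − 0.31(4082) = -414, so a = 414
C = 414 + 0.69(6716) = 414 + 4634.04 = 5048.04

C = 5048.04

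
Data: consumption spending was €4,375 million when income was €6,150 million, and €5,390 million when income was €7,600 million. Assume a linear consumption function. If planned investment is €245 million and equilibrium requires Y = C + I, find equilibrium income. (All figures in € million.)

Y = 1050

MPC = (5390 − 4375)/(7600 − 6150) = 1015/1450 = 0.7
a = 4375 − 0.7(6150) = 70
Equilibrium: Y = 70 + 0.7Y + 245
0.3Y = 315, so Y = 315/0.3 = 1050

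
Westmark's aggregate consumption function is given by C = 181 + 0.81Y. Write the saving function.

S = Y − C = Y − (181 + 0.81Y) = -181 + (1 − 0.81)Y

S = -181 + 0.19Y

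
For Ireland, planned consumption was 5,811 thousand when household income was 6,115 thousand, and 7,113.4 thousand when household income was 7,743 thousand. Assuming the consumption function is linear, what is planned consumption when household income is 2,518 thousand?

C = 2933.4

MPC = (7113.4 − 5811)/(7743 − 6115) = 1302.4/1628 = 0.8
a = 5811 − 0.8(6115) = 5811 − 4892 = 919
C = 919 + 0.8(2518) = 919 + 2014.4 = 2933.4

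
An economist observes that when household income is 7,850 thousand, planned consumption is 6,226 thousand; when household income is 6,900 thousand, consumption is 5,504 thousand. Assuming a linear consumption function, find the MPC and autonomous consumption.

MPC = 0.76; a = 260

MPC = ΔC/ΔY = (6226 − 5504)/(7850 − 6900) = 722/950 = 0.76
a = C − MPC·Y = 5504 − 0.76(6900) = 5504 − 5244 = 260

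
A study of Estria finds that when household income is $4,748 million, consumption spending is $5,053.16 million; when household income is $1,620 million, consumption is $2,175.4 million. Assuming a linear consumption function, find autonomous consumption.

a = 685

MPC = ΔC/ΔY = (5053.16 − 2175.4)/(4748 − 1620) = 2877.76/3128 = 0.92
a = C − MPC·Y = 2175.4 − 0.92(1620) = 2175.4 − 1490.4 = 685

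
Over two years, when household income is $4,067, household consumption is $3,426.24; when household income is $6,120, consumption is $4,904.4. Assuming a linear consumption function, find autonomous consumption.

a = 498

MPC = ΔC/ΔY = (4904.4 − 3426.24)/(6120 − 4067) = 1478.16/2053 = 0.72
a = C − MPC·Y = 3426.24 − 0.72(4067) = 3426.24 − 2928.24 = 498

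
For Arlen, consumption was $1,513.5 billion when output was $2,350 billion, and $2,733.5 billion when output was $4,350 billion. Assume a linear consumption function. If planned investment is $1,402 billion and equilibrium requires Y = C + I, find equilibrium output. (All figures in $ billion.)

Y = 3800

MPC = (2733.5 − 1513.5)/(4350 − 2350) = 1220/2000 = 0.61
a = 1513.5 − 0.61(2350) = 80
Equilibrium: Y = 80 + 0.61Y + 1402
0.39Y = 1482, so Y = 1482/0.39 = 3800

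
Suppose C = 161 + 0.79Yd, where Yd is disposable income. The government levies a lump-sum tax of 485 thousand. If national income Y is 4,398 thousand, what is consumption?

C = 3252.27

Yd = Y − T = 4398 − 485 = 3913
C = 161 + 0.79(3913) = 161 + 3091.27 = 3252.27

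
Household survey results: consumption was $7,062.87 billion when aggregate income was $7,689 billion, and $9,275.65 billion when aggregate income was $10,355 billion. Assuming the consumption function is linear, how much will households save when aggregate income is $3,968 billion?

S = -6.44

MPC = (9275.65 − 7062.87)/(10355 − 7689) = 2212.78/2666 = 0.83
a = 7062.87 − 0.83(7689) = 7062.87 − 6381.87 = 681
C = 681 + 0.83(3968) = 3974.44
S = 3968 − 3974.44 = -6.44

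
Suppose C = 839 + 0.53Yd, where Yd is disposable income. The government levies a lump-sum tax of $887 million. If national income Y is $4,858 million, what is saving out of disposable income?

S = 1027.37

Yd = Y − T = 4858 − 887 = 3971
C = 839 + 0.53(3971) = 839 + 2104.63 = 2943.63
S = Yd − C = 3971 − 2943.63 = 1027.37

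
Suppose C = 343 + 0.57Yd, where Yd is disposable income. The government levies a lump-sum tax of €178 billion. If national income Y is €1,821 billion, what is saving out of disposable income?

S = 363.49

Yd = Y − T = 1821 − 178 = 1643
C = 343 + 0.57(1643) = 343 + 936.51 = 1279.51
S = Yd − C = 1643 − 1279.51 = 363.49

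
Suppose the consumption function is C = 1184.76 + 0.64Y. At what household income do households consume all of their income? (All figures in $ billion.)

At break-even, C = Y: 1184.76 + 0.64Y = Y
0.36Y = 1184.76, so Y = 1184.76/0.36 = 3291

Y = 3291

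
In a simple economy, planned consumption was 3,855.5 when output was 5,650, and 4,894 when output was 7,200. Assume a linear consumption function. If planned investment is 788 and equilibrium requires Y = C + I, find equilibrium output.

MPC = (4894 − 3855.5)/(7200 − 5650) = 1038.5/1550 = 0.67
a = 3855.5 − 0.67(5650) = 70
Equilibrium: Y = 70 + 0.67Y + 788
0.33Y = 858, so Y = 858/0.33 = 2600

Y = 2600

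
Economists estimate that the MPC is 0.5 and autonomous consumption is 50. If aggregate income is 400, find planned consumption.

C = 50 + 0.5(400) = 50 + 200 = 250

C = 250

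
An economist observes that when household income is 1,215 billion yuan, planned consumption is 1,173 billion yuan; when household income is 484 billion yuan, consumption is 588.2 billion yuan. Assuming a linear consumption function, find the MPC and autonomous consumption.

MPC = ΔC/ΔY = (1173 − 588.2)/(1215 − 484) = 584.8/731 = 0.8
a = C − MPC·Y = 588.2 − 0.8(484) = 588.2 − 387.2 = 201

MPC = 0.8; a = 201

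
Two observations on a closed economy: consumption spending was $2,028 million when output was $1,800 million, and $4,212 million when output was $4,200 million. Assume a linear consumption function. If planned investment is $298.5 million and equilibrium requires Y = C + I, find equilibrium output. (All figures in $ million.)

Y = 7650

MPC = (4212 − 2028)/(4200 − 1800) = 2184/2400 = 0.91
a = 2028 − 0.91(1800) = 390
Equilibrium: Y = 390 + 0.91Y + 298.5
0.09Y = 688.5, so Y = 688.5/0.09 = 7650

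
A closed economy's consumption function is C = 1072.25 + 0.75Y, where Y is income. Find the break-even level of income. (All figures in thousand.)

At break-even, C = Y: 1072.25 + 0.75Y = Y
0.25Y = 1072.25, so Y = 1072.25/0.25 = 4289

Y = 4289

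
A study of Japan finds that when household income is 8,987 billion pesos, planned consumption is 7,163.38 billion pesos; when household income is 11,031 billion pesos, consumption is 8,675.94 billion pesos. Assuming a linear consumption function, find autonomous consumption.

MPC = ΔC/ΔY = (8675.94 − 7163.38)/(11031 − 8987) = 1512.56/2044 = 0.74
a = C − MPC·Y = 7163.38 − 0.74(8987) = 7163.38 − 6650.38 = 513

a = 513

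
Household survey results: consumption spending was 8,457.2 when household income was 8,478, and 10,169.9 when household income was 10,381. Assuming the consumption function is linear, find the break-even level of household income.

MPC = (10169.9 − 8457.2)/(10381 − 8478) = 1712.7/1903 = 0.9
a = 8457.2 − 0.9(8478) = 8457.2 − 7630.2 = 827
Break-even: Y = a/(1−MPC) = 827/0.1 = 8270

Y = 8270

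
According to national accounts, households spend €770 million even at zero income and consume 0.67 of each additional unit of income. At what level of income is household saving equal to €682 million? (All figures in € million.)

S = Y − C = -770 + 0.33Y
-770 + 0.33Y = 682, so 0.33Y = 1452 and Y = 4400

Y = 4400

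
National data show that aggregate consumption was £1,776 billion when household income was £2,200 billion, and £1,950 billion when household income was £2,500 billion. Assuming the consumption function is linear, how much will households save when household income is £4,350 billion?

S = 1327

MPC = (1950 − 1776)/(2500 − 2200) = 174/300 = 0.58
a = 1776 − 0.58(2200) = 1776 − 1276 = 500
C = 500 + 0.58(4350) = 3023
S = 4350 − 3023 = 1327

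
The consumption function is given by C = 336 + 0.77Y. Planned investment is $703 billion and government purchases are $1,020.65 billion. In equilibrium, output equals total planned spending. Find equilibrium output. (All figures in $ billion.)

Y = C + I + G = 336 + 0.77Y + 703 + 1020.65
Y − 0.77Y = 2059.65
0.23Y = 2059.65, so Y = 2059.65/0.23 = 8955

Y = 8955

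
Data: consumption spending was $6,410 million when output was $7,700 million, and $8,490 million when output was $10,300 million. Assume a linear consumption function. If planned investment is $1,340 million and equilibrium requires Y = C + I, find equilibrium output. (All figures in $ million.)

MPC = (8490 − 6410)/(10300 − 7700) = 2080/2600 = 0.8
a = 6410 − 0.8(7700) = 250
Equilibrium: Y = 250 + 0.8Y + 1340
0.2Y = 1590, so Y = 1590/0.2 = 7950

Y = 7950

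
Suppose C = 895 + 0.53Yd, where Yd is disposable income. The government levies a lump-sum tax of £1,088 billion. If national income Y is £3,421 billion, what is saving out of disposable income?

Yd = Y − T = 3421 − 1088 = 2333
C = 895 + 0.53(2333) = 895 + 1236.49 = 2131.49
S = Yd − C = 2333 − 2131.49 = 201.51

S = 201.51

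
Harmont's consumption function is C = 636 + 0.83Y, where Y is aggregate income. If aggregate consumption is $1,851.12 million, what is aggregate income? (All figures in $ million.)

636 + 0.83Y = 1851.12
0.83Y = 1215.12, so Y = 1215.12/0.83 = 1464

Y = 1464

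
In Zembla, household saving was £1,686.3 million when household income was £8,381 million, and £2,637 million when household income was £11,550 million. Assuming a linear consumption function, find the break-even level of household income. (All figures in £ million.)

MPS = ΔS/ΔY = (2637 − 1686.3)/(11550 − 8381) = 950.7/3169 = 0.3
MPC = 1 − MPS = 0.7
From S(8381) = 1686.3: −a + 0.3(8381) = 1686.3, so a = 2514.3 − 1686.3 = 828
Break-even (S = 0): Y = a/MPS = 828/0.3 = 2760

Y = 2760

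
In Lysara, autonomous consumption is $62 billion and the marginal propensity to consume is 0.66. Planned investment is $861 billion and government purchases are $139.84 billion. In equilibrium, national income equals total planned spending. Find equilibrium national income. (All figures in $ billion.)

Y = C + I + G = 62 + 0.66Y + 861 + 139.84
Y − 0.66Y = 1062.84
0.34Y = 1062.84, so Y = 1062.84/0.34 = 3126

Y = 3126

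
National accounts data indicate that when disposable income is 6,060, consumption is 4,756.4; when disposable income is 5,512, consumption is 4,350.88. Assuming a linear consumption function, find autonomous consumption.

a = 272

MPC = ΔC/ΔY = (4756.4 − 4350.88)/(6060 − 5512) = 405.52/548 = 0.74
a = C − MPC·Y = 4350.88 − 0.74(5512) = 4350.88 − 4078.88 = 272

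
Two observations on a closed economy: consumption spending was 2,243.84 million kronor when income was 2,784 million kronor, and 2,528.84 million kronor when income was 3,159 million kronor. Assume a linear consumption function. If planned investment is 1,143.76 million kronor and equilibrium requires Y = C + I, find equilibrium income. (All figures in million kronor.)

Y = 5299

MPC = (2528.84 − 2243.84)/(3159 − 2784) = 285/375 = 0.76
a = 2243.84 − 0.76(2784) = 128
Equilibrium: Y = 128 + 0.76Y + 1143.76
0.24Y = 1271.76, so Y = 1271.76/0.24 = 5299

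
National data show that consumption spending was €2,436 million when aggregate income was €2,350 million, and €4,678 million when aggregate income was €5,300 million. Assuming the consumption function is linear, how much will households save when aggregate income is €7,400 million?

MPC = (4678 − 2436)/(5300 − 2350) = 2242/2950 = 0.76
a = 2436 − 0.76(2350) = 2436 − 1786 = 650
C = 650 + 0.76(7400) = 6274
S = 7400 − 6274 = 1126

S = 1126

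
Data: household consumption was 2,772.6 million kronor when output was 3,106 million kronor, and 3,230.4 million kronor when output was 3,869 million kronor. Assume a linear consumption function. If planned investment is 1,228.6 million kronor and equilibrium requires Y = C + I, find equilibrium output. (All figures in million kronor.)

Y = 5344

MPC = (3230.4 − 2772.6)/(3869 − 3106) = 457.8/763 = 0.6
a = 2772.6 − 0.6(3106) = 909
Equilibrium: Y = 909 + 0.6Y + 1228.6
0.4Y = 2137.6, so Y = 2137.6/0.4 = 5344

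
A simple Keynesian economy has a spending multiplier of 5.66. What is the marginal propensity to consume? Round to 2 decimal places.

k = 1/(1 − MPC), so 1 − MPC = 1/k = 1/5.66 = 0.1767
MPC = 1 − 0.1767 = 0.82

MPC = 0.82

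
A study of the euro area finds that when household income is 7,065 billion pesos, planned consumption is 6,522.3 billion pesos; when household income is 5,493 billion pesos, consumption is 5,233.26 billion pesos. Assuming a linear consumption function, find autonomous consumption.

MPC = ΔC/ΔY = (6522.3 − 5233.26)/(7065 − 5493) = 1289.04/1572 = 0.82
a = C − MPC·Y = 5233.26 − 0.82(5493) = 5233.26 − 4504.26 = 729

a = 729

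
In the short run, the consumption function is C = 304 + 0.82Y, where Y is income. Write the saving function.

S = -304 + 0.18Y

S = Y − C = Y − (304 + 0.82Y) = -304 + (1 − 0.82)Y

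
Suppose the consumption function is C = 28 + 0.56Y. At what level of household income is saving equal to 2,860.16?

S = Y − C = -28 + 0.44Y
-28 + 0.44Y = 2860.16, so 0.44Y = 2888.16 and Y = 6564

Y = 6564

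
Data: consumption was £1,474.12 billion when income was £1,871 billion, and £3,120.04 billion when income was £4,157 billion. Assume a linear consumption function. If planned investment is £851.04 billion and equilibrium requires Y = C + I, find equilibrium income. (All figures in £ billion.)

Y = 3493

MPC = (3120.04 − 1474.12)/(4157 − 1871) = 1645.92/2286 = 0.72
a = 1474.12 − 0.72(1871) = 127
Equilibrium: Y = 127 + 0.72Y + 851.04
0.28Y = 978.04, so Y = 978.04/0.28 = 3493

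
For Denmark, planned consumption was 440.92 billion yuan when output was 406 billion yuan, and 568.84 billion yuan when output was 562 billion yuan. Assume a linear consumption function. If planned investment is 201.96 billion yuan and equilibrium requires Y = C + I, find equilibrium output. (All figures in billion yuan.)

Y = 1722

MPC = (568.84 − 440.92)/(562 − 406) = 127.92/156 = 0.82
a = 440.92 − 0.82(406) = 108
Equilibrium: Y = 108 + 0.82Y + 201.96
0.18Y = 309.96, so Y = 309.96/0.18 = 1722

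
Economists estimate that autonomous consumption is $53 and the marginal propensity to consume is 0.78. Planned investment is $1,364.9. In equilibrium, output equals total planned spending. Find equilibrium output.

Y = C + I = 53 + 0.78Y + 1364.9
Y − 0.78Y = 1417.9
0.22Y = 1417.9, so Y = 1417.9/0.22 = 6445

Y = 6445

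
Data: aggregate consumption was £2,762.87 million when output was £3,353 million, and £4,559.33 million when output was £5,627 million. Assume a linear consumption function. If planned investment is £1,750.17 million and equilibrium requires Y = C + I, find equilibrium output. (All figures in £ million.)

Y = 8877

MPC = (4559.33 − 2762.87)/(5627 − 3353) = 1796.46/2274 = 0.79
a = 2762.87 − 0.79(3353) = 114
Equilibrium: Y = 114 + 0.79Y + 1750.17
0.21Y = 1864.17, so Y = 1864.17/0.21 = 8877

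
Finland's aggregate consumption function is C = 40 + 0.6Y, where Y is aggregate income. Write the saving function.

S = -40 + 0.4Y

S = Y − C = Y − (40 + 0.6Y) = -40 + (1 − 0.6)Y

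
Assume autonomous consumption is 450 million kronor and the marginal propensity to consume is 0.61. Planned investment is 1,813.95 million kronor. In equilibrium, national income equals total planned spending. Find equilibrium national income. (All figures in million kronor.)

Y = 5805

Y = C + I = 450 + 0.61Y + 1813.95
Y − 0.61Y = 2263.95
0.39Y = 2263.95, so Y = 2263.95/0.39 = 5805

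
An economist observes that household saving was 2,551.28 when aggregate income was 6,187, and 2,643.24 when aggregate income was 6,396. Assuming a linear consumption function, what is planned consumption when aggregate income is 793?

C = 615.08

MPS = ΔS/ΔY = (2643.24 − 2551.28)/(6396 − 6187) = 91.96/209 = 0.44
MPC = 1 − MPS = 0.56
Autonomous saving = 2551.28 − 0.44(6187) = -171, so a = 171
C = 171 + 0.56(793) = 171 + 444.08 = 615.08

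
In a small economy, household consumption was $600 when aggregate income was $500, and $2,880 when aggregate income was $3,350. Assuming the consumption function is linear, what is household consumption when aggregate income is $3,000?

MPC = (2880 − 600)/(3350 − 500) = 2280/2850 = 0.8
a = 600 − 0.8(500) = 600 − 400 = 200
C = 200 + 0.8(3000) = 200 + 2400 = 2600

C = 2600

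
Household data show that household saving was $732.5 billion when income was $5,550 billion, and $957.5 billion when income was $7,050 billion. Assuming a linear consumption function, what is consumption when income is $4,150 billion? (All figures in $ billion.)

C = 3627.5

MPS = ΔS/ΔY = (957.5 − 732.5)/(7050 − 5550) = 225/1500 = 0.15
MPC = 1 − MPS = 0.85
Autonomous saving = 732.5 − 0.15(5550) = -100, so a = 100
C = 100 + 0.85(4150) = 100 + 3527.5 = 3627.5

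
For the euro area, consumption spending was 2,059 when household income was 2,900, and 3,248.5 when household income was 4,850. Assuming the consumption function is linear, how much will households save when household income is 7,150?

S = 2498.5

MPC = (3248.5 − 2059)/(4850 − 2900) = 1189.5/1950 = 0.61
a = 2059 − 0.61(2900) = 2059 − 1769 = 290
C = 290 + 0.61(7150) = 4651.5
S = 7150 − 4651.5 = 2498.5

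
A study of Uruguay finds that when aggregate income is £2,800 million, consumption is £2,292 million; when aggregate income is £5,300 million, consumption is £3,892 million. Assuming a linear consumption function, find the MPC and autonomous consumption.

MPC = 0.64; a = 500

MPC = ΔC/ΔY = (3892 − 2292)/(5300 − 2800) = 1600/2500 = 0.64
a = C − MPC·Y = 2292 − 0.64(2800) = 2292 − 1792 = 500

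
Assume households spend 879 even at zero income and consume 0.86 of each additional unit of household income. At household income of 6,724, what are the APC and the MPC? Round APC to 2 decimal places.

MPC = 0.86 (the slope of the consumption function)
C = 879 + 0.86(6724) = 6661.64, so APC = 6661.64/6724 = 0.99

APC = 0.99; MPC = 0.86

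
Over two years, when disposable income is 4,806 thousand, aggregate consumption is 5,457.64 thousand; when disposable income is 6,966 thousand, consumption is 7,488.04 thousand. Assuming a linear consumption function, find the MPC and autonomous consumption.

MPC = ΔC/ΔY = (7488.04 − 5457.64)/(6966 − 4806) = 2030.4/2160 = 0.94
a = C − MPC·Y = 5457.64 − 0.94(4806) = 5457.64 − 4517.64 = 940

MPC = 0.94; a = 940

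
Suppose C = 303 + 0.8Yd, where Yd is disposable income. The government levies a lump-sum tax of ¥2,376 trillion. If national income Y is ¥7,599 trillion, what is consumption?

C = 4481.4

Yd = Y − T = 7599 − 2376 = 5223
C = 303 + 0.8(5223) = 303 + 4178.4 = 4481.4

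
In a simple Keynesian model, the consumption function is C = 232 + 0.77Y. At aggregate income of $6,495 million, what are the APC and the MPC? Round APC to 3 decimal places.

MPC = 0.77 (the slope of the consumption function)
C = 232 + 0.77(6495) = 5233.15, so APC = 5233.15/6495 = 0.806

APC = 0.806; MPC = 0.77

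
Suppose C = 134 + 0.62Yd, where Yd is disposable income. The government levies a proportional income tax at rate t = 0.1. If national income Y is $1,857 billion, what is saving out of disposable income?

Yd = (1 − 0.1)(1857) = 0.9(1857) = 1671.3
C = 134 + 0.62(1671.3) = 134 + 1036.206 = 1170.206
S = Yd − C = 1671.3 − 1170.206 = 501.094

S = 501.094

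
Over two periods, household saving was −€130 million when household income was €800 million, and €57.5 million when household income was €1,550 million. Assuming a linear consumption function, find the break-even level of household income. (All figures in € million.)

Y = 1320

MPS = ΔS/ΔY = (57.5 − (-130))/(1550 − 800) = 187.5/750 = 0.25
MPC = 1 − MPS = 0.75
From S(800) = -130: −a + 0.25(800) = -130, so a = 200 − (-130) = 330
Break-even (S = 0): Y = a/MPS = 330/0.25 = 1320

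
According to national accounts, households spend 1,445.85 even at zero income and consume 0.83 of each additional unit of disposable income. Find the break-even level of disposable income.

At break-even, C = Y: 1445.85 + 0.83Y = Y
0.17Y = 1445.85, so Y = 1445.85/0.17 = 8505

Y = 8505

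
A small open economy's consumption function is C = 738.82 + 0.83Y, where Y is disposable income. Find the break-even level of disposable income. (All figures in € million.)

Y = 4346

At break-even, C = Y: 738.82 + 0.83Y = Y
0.17Y = 738.82, so Y = 738.82/0.17 = 4346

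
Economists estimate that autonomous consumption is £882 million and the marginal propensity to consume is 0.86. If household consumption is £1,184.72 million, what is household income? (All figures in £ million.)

882 + 0.86Y = 1184.72
0.86Y = 302.72, so Y = 302.72/0.86 = 352

Y = 352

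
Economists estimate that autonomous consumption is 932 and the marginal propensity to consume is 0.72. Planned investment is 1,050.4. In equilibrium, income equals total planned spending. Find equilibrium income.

Y = C + I = 932 + 0.72Y + 1050.4
Y − 0.72Y = 1982.4
0.28Y = 1982.4, so Y = 1982.4/0.28 = 7080

Y = 7080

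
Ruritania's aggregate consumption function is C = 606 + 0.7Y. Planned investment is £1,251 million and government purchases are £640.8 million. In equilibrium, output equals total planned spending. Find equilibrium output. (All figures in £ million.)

Y = C + I + G = 606 + 0.7Y + 1251 + 640.8
Y − 0.7Y = 2497.8
0.3Y = 2497.8, so Y = 2497.8/0.3 = 8326

Y = 8326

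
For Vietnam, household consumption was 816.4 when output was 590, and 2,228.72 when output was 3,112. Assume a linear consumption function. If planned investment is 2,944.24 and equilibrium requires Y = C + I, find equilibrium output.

Y = 7796

MPC = (2228.72 − 816.4)/(3112 − 590) = 1412.32/2522 = 0.56
a = 816.4 − 0.56(590) = 486
Equilibrium: Y = 486 + 0.56Y + 2944.24
0.44Y = 3430.24, so Y = 3430.24/0.44 = 7796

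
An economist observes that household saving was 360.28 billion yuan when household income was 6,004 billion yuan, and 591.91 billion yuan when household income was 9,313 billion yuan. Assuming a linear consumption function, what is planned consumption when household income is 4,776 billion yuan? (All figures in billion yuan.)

C = 4501.68

MPS = ΔS/ΔY = (591.91 − 360.28)/(9313 − 6004) = 231.63/3309 = 0.07
MPC = 1 − MPS = 0.93
Autonomous saving = 360.28 − 0.07(6004) = -60, so a = 60
C = 60 + 0.93(4776) = 60 + 4441.68 = 4501.68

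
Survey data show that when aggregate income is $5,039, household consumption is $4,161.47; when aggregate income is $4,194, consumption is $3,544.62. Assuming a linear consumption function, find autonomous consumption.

a = 483

MPC = ΔC/ΔY = (4161.47 − 3544.62)/(5039 − 4194) = 616.85/845 = 0.73
a = C − MPC·Y = 3544.62 − 0.73(4194) = 3544.62 − 3061.62 = 483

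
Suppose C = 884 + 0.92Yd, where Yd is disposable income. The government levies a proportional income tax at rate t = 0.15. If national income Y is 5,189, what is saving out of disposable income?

S = -531.148

Yd = (1 − 0.15)(5189) = 0.85(5189) = 4410.65
C = 884 + 0.92(4410.65) = 884 + 4057.798 = 4941.798
S = Yd − C = 4410.65 − 4941.798 = -531.148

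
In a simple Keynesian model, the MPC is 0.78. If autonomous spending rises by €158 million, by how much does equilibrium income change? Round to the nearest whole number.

The multiplier is 1/(1 − MPC) = 1/0.22.
ΔY = 158/0.22 = 718.18 ≈ 718

ΔY ≈ 718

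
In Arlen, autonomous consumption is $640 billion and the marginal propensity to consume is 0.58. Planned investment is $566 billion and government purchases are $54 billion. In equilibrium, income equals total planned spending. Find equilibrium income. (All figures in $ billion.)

Y = C + I + G = 640 + 0.58Y + 566 + 54
Y − 0.58Y = 1260
0.42Y = 1260, so Y = 1260/0.42 = 3000

Y = 3000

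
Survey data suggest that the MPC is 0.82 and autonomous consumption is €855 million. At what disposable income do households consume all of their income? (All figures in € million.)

Y = 4750

At break-even, C = Y: 855 + 0.82Y = Y
0.18Y = 855, so Y = 855/0.18 = 4750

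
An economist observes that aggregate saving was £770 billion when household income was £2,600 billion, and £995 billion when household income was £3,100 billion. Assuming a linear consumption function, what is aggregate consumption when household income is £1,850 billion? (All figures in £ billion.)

MPS = ΔS/ΔY = (995 − 770)/(3100 − 2600) = 225/500 = 0.45
MPC = 1 − MPS = 0.55
Autonomous saving = 770 − 0.45(2600) = -400, so a = 400
C = 400 + 0.55(1850) = 400 + 1017.5 = 1417.5

C = 1417.5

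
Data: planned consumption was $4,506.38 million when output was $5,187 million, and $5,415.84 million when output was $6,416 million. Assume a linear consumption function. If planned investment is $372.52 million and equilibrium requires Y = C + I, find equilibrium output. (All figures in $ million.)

Y = 4002

MPC = (5415.84 − 4506.38)/(6416 − 5187) = 909.46/1229 = 0.74
a = 4506.38 − 0.74(5187) = 668
Equilibrium: Y = 668 + 0.74Y + 372.52
0.26Y = 1040.52, so Y = 1040.52/0.26 = 4002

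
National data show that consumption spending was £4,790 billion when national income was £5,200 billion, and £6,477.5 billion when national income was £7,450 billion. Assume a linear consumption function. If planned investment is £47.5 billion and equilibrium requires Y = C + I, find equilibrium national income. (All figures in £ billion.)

Y = 3750

MPC = (6477.5 − 4790)/(7450 − 5200) = 1687.5/2250 = 0.75
a = 4790 − 0.75(5200) = 890
Equilibrium: Y = 890 + 0.75Y + 47.5
0.25Y = 937.5, so Y = 937.5/0.25 = 3750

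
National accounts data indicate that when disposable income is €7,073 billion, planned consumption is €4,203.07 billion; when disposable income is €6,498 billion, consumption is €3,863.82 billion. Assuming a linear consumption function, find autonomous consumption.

MPC = ΔC/ΔY = (4203.07 − 3863.82)/(7073 − 6498) = 339.25/575 = 0.59
a = C − MPC·Y = 3863.82 − 0.59(6498) = 3863.82 − 3833.82 = 30

a = 30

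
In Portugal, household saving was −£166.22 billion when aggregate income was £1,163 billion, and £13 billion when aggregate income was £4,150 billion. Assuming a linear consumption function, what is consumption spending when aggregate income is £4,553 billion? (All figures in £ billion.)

MPS = ΔS/ΔY = (13 − (-166.22))/(4150 − 1163) = 179.22/2987 = 0.06
MPC = 1 − MPS = 0.94
Autonomous saving = -166.22 − 0.06(1163) = -236, so a = 236
C = 236 + 0.94(4553) = 236 + 4279.82 = 4515.82

C = 4515.82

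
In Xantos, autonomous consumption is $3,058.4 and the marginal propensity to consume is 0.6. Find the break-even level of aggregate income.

At break-even, C = Y: 3058.4 + 0.6Y = Y
0.4Y = 3058.4, so Y = 3058.4/0.4 = 7646

Y = 7646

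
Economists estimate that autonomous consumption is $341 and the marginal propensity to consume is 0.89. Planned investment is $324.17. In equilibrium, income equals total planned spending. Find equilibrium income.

Y = C + I = 341 + 0.89Y + 324.17
Y − 0.89Y = 665.17
0.11Y = 665.17, so Y = 665.17/0.11 = 6047

Y = 6047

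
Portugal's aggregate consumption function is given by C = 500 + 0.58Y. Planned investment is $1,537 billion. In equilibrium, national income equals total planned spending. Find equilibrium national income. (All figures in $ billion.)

Y = C + I = 500 + 0.58Y + 1537
Y − 0.58Y = 2037
0.42Y = 2037, so Y = 2037/0.42 = 4850

Y = 4850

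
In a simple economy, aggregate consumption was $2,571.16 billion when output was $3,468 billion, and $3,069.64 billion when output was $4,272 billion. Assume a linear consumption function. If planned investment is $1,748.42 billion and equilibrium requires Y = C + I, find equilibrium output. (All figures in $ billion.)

MPC = (3069.64 − 2571.16)/(4272 − 3468) = 498.48/804 = 0.62
a = 2571.16 − 0.62(3468) = 421
Equilibrium: Y = 421 + 0.62Y + 1748.42
0.38Y = 2169.42, so Y = 2169.42/0.38 = 5709

Y = 5709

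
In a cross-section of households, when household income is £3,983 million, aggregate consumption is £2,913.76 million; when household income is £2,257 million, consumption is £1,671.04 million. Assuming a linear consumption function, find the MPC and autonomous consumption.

MPC = ΔC/ΔY = (2913.76 − 1671.04)/(3983 − 2257) = 1242.72/1726 = 0.72
a = C − MPC·Y = 1671.04 − 0.72(2257) = 1671.04 − 1625.04 = 46

MPC = 0.72; a = 46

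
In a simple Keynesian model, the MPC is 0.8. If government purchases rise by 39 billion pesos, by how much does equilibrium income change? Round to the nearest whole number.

The multiplier is 1/(1 − MPC) = 1/0.2.
ΔY = 39/0.2 = 195.00 ≈ 195

ΔY ≈ 195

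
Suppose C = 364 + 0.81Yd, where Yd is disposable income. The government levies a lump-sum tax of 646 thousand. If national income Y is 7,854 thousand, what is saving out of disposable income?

Yd = Y − T = 7854 − 646 = 7208
C = 364 + 0.81(7208) = 364 + 5838.48 = 6202.48
S = Yd − C = 7208 − 6202.48 = 1005.52

S = 1005.52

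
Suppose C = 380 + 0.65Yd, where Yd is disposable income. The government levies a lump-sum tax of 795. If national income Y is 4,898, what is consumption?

C = 3046.95

Yd = Y − T = 4898 − 795 = 4103
C = 380 + 0.65(4103) = 380 + 2666.95 = 3046.95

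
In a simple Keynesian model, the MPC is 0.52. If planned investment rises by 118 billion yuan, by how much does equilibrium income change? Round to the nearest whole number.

ΔY ≈ 246

The multiplier is 1/(1 − MPC) = 1/0.48.
ΔY = 118/0.48 = 245.83 ≈ 246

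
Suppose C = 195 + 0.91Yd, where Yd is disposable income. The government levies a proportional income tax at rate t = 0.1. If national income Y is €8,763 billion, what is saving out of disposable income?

S = 514.803

Yd = (1 − 0.1)(8763) = 0.9(8763) = 7886.7
C = 195 + 0.91(7886.7) = 195 + 7176.897 = 7371.897
S = Yd − C = 7886.7 − 7371.897 = 514.803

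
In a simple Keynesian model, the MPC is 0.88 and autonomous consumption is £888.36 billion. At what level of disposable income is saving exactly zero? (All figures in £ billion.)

Y = 7403

At break-even, C = Y: 888.36 + 0.88Y = Y
0.12Y = 888.36, so Y = 888.36/0.12 = 7403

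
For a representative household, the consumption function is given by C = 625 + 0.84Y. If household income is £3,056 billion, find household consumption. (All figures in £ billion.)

C = 625 + 0.84(3056) = 625 + 2567.04 = 3192.04

C = 3192.04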